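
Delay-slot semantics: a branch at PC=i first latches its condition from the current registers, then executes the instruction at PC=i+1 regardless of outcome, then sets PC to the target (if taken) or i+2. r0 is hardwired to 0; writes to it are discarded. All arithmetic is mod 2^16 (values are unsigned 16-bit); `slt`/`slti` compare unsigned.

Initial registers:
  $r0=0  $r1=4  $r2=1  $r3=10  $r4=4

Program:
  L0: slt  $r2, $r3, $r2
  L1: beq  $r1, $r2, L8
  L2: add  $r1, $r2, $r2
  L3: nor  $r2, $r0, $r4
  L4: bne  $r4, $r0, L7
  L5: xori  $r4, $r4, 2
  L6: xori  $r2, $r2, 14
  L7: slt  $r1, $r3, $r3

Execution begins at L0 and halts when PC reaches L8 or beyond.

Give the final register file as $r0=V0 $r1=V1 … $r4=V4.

PC=0  slt  $r2, $r3, $r2     | $r0=0 $r1=4 $r2=0 $r3=10 $r4=4
PC=1  beq  $r1, $r2, L8      | $r0=0 $r1=4 $r2=0 $r3=10 $r4=4  [not taken]
PC=2  add  $r1, $r2, $r2     | $r0=0 $r1=0 $r2=0 $r3=10 $r4=4
PC=3  nor  $r2, $r0, $r4     | $r0=0 $r1=0 $r2=65531 $r3=10 $r4=4
PC=4  bne  $r4, $r0, L7      | $r0=0 $r1=0 $r2=65531 $r3=10 $r4=4  [TAKEN]
PC=5  xori  $r4, $r4, 2      | $r0=0 $r1=0 $r2=65531 $r3=10 $r4=6
PC=7  slt  $r1, $r3, $r3     | $r0=0 $r1=0 $r2=65531 $r3=10 $r4=6

$r0=0 $r1=0 $r2=65531 $r3=10 $r4=6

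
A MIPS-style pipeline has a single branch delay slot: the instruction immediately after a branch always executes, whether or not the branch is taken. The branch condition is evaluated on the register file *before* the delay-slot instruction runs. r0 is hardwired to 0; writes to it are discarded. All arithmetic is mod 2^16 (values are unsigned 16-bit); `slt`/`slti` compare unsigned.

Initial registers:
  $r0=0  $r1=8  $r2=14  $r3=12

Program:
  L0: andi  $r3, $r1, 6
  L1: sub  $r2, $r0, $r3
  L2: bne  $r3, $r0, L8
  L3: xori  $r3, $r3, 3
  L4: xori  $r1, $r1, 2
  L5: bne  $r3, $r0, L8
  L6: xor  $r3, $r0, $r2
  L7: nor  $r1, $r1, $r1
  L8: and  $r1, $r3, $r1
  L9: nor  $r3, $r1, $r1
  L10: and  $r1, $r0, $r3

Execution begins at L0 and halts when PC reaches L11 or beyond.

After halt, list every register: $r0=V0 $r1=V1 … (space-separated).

PC=0  andi  $r3, $r1, 6      | $r0=0 $r1=8 $r2=14 $r3=0
PC=1  sub  $r2, $r0, $r3     | $r0=0 $r1=8 $r2=0 $r3=0
PC=2  bne  $r3, $r0, L8      | $r0=0 $r1=8 $r2=0 $r3=0  [not taken]
PC=3  xori  $r3, $r3, 3      | $r0=0 $r1=8 $r2=0 $r3=3
PC=4  xori  $r1, $r1, 2      | $r0=0 $r1=10 $r2=0 $r3=3
PC=5  bne  $r3, $r0, L8      | $r0=0 $r1=10 $r2=0 $r3=3  [TAKEN]
PC=6  xor  $r3, $r0, $r2     | $r0=0 $r1=10 $r2=0 $r3=0
PC=8  and  $r1, $r3, $r1     | $r0=0 $r1=0 $r2=0 $r3=0
PC=9  nor  $r3, $r1, $r1     | $r0=0 $r1=0 $r2=0 $r3=65535
PC=10 and  $r1, $r0, $r3     | $r0=0 $r1=0 $r2=0 $r3=65535

$r0=0 $r1=0 $r2=0 $r3=65535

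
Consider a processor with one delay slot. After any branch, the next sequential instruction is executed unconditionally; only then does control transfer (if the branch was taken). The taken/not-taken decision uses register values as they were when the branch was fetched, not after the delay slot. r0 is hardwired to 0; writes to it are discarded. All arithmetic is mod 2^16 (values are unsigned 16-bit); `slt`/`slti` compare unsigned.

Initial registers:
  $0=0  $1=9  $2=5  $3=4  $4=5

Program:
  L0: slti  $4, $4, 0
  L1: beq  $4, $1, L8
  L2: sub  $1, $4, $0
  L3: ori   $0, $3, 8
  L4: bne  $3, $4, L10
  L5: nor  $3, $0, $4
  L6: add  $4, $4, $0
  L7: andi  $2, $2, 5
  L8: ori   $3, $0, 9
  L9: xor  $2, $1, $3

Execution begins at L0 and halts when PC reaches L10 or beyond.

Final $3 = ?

65535

#0 slti  $4, $4, 0 ; 0/9/5/4/0
#1 beq  $4, $1, L8 ; 0/9/5/4/0 ; →fallthru
#2 sub  $1, $4, $0 ; 0/0/5/4/0
#3 ori   $0, $3, 8 ; 0/0/5/4/0
#4 bne  $3, $4, L10 ; 0/0/5/4/0 ; →target
#5 nor  $3, $0, $4 ; 0/0/5/65535/0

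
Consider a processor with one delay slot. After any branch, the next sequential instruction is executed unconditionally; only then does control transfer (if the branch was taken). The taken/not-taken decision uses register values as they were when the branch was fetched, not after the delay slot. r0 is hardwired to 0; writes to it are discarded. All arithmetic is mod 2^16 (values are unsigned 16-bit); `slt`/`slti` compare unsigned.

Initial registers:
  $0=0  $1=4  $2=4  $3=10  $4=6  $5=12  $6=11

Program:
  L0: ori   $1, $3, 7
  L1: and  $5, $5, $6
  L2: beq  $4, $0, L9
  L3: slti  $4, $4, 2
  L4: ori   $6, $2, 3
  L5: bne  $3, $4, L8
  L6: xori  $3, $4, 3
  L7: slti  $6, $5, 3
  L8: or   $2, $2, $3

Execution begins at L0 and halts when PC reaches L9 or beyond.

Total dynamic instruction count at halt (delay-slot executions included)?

PC=0  ori   $1, $3, 7        | $0=0 $1=15 $2=4 $3=10 $4=6 $5=12 $6=11
PC=1  and  $5, $5, $6        | $0=0 $1=15 $2=4 $3=10 $4=6 $5=8 $6=11
PC=2  beq  $4, $0, L9        | $0=0 $1=15 $2=4 $3=10 $4=6 $5=8 $6=11  [not taken]
PC=3  slti  $4, $4, 2        | $0=0 $1=15 $2=4 $3=10 $4=0 $5=8 $6=11
PC=4  ori   $6, $2, 3        | $0=0 $1=15 $2=4 $3=10 $4=0 $5=8 $6=7
PC=5  bne  $3, $4, L8        | $0=0 $1=15 $2=4 $3=10 $4=0 $5=8 $6=7  [TAKEN]
PC=6  xori  $3, $4, 3        | $0=0 $1=15 $2=4 $3=3 $4=0 $5=8 $6=7
PC=8  or   $2, $2, $3        | $0=0 $1=15 $2=7 $3=3 $4=0 $5=8 $6=7

8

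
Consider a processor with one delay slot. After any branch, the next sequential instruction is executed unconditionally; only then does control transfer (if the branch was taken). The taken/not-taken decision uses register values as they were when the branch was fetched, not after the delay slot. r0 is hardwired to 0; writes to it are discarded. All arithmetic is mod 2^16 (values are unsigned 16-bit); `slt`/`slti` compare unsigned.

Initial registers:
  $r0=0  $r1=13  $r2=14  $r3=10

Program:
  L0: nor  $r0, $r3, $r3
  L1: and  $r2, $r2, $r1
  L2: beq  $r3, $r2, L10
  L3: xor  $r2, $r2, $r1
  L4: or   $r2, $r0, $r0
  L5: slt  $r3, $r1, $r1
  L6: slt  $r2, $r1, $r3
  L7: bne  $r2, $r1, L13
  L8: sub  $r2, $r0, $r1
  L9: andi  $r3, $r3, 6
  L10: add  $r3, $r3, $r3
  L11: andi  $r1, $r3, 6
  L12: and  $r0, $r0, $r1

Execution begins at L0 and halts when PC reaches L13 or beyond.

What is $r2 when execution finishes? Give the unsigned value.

  step pc=0: nor  $r0, $r3, $r3  regs=(0,13,14,10)
  step pc=1: and  $r2, $r2, $r1  regs=(0,13,12,10)
  step pc=2: beq  $r3, $r2, L10  cond=F  regs=(0,13,12,10)
  step pc=3: xor  $r2, $r2, $r1  regs=(0,13,1,10)
  step pc=4: or   $r2, $r0, $r0  regs=(0,13,0,10)
  step pc=5: slt  $r3, $r1, $r1  regs=(0,13,0,0)
  step pc=6: slt  $r2, $r1, $r3  regs=(0,13,0,0)
  step pc=7: bne  $r2, $r1, L13  cond=T  regs=(0,13,0,0)
  step pc=8: sub  $r2, $r0, $r1  regs=(0,13,65523,0)

65523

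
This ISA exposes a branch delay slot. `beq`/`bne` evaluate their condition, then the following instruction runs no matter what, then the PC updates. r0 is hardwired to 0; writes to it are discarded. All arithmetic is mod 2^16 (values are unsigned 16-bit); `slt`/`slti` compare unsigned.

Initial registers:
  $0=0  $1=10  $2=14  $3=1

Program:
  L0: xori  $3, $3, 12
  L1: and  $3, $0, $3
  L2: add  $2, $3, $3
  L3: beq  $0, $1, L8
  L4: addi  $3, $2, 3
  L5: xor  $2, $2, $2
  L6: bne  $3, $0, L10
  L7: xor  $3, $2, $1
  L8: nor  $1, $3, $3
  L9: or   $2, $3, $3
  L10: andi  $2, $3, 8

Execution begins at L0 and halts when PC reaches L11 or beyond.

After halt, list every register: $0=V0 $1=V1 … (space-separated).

$0=0 $1=10 $2=8 $3=10

[0] xori  $3, $3, 12  →  {$0:0, $1:10, $2:14, $3:13}
[1] and  $3, $0, $3  →  {$0:0, $1:10, $2:14, $3:0}
[2] add  $2, $3, $3  →  {$0:0, $1:10, $2:0, $3:0}
[3] beq  $0, $1, L8  →  {$0:0, $1:10, $2:0, $3:0}  ⟨branch fallthrough⟩
[4] addi  $3, $2, 3  →  {$0:0, $1:10, $2:0, $3:3}
[5] xor  $2, $2, $2  →  {$0:0, $1:10, $2:0, $3:3}
[6] bne  $3, $0, L10  →  {$0:0, $1:10, $2:0, $3:3}  ⟨branch taken⟩
[7] xor  $3, $2, $1  →  {$0:0, $1:10, $2:0, $3:10}
[10] andi  $2, $3, 8  →  {$0:0, $1:10, $2:8, $3:10}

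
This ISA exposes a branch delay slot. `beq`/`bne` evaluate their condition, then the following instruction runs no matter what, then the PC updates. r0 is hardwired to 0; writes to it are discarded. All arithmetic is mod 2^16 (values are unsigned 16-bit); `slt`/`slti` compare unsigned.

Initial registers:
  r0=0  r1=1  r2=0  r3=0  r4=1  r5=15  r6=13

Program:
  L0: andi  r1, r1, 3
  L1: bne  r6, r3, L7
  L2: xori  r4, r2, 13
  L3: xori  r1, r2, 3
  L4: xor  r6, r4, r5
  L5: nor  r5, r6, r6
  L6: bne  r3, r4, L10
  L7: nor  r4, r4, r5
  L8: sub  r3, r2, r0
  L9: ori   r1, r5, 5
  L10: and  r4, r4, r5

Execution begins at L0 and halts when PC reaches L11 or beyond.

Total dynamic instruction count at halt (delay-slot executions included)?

[0] andi  r1, r1, 3  →  {r0:0, r1:1, r2:0, r3:0, r4:1, r5:15, r6:13}
[1] bne  r6, r3, L7  →  {r0:0, r1:1, r2:0, r3:0, r4:1, r5:15, r6:13}  ⟨branch taken⟩
[2] xori  r4, r2, 13  →  {r0:0, r1:1, r2:0, r3:0, r4:13, r5:15, r6:13}
[7] nor  r4, r4, r5  →  {r0:0, r1:1, r2:0, r3:0, r4:65520, r5:15, r6:13}
[8] sub  r3, r2, r0  →  {r0:0, r1:1, r2:0, r3:0, r4:65520, r5:15, r6:13}
[9] ori   r1, r5, 5  →  {r0:0, r1:15, r2:0, r3:0, r4:65520, r5:15, r6:13}
[10] and  r4, r4, r5  →  {r0:0, r1:15, r2:0, r3:0, r4:0, r5:15, r6:13}

7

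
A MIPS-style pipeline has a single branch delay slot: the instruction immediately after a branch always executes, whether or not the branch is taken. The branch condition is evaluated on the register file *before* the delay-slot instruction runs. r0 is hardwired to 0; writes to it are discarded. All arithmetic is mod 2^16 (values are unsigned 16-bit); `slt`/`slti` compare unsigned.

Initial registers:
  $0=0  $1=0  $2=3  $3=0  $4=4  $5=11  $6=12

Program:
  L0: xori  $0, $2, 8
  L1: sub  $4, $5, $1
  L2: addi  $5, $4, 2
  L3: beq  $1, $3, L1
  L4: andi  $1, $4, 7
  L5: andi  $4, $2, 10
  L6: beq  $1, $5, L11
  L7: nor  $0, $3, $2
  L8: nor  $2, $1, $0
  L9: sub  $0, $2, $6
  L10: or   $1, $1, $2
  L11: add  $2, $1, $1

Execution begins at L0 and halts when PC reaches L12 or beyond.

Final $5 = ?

12

[0] xori  $0, $2, 8  →  {$0:0, $1:0, $2:3, $3:0, $4:4, $5:11, $6:12}
[1] sub  $4, $5, $1  →  {$0:0, $1:0, $2:3, $3:0, $4:11, $5:11, $6:12}
[2] addi  $5, $4, 2  →  {$0:0, $1:0, $2:3, $3:0, $4:11, $5:13, $6:12}
[3] beq  $1, $3, L1  →  {$0:0, $1:0, $2:3, $3:0, $4:11, $5:13, $6:12}  ⟨branch taken⟩
[4] andi  $1, $4, 7  →  {$0:0, $1:3, $2:3, $3:0, $4:11, $5:13, $6:12}
[1] sub  $4, $5, $1  →  {$0:0, $1:3, $2:3, $3:0, $4:10, $5:13, $6:12}
[2] addi  $5, $4, 2  →  {$0:0, $1:3, $2:3, $3:0, $4:10, $5:12, $6:12}
[3] beq  $1, $3, L1  →  {$0:0, $1:3, $2:3, $3:0, $4:10, $5:12, $6:12}  ⟨branch fallthrough⟩
[4] andi  $1, $4, 7  →  {$0:0, $1:2, $2:3, $3:0, $4:10, $5:12, $6:12}
[5] andi  $4, $2, 10  →  {$0:0, $1:2, $2:3, $3:0, $4:2, $5:12, $6:12}
[6] beq  $1, $5, L11  →  {$0:0, $1:2, $2:3, $3:0, $4:2, $5:12, $6:12}  ⟨branch fallthrough⟩
[7] nor  $0, $3, $2  →  {$0:0, $1:2, $2:3, $3:0, $4:2, $5:12, $6:12}
[8] nor  $2, $1, $0  →  {$0:0, $1:2, $2:65533, $3:0, $4:2, $5:12, $6:12}
[9] sub  $0, $2, $6  →  {$0:0, $1:2, $2:65533, $3:0, $4:2, $5:12, $6:12}
[10] or   $1, $1, $2  →  {$0:0, $1:65535, $2:65533, $3:0, $4:2, $5:12, $6:12}
[11] add  $2, $1, $1  →  {$0:0, $1:65535, $2:65534, $3:0, $4:2, $5:12, $6:12}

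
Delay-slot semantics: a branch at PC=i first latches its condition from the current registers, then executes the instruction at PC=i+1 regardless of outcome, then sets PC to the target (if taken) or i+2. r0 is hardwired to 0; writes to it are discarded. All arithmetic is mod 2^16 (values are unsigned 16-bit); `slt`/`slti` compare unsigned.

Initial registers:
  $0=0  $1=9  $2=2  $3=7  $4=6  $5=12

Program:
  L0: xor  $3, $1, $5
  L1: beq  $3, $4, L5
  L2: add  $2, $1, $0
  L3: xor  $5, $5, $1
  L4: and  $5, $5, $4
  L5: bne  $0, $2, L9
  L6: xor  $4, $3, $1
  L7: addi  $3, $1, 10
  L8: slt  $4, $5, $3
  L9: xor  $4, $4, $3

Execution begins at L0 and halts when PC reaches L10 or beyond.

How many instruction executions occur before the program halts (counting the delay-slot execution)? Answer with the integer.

8

PC=0  xor  $3, $1, $5        | $0=0 $1=9 $2=2 $3=5 $4=6 $5=12
PC=1  beq  $3, $4, L5        | $0=0 $1=9 $2=2 $3=5 $4=6 $5=12  [not taken]
PC=2  add  $2, $1, $0        | $0=0 $1=9 $2=9 $3=5 $4=6 $5=12
PC=3  xor  $5, $5, $1        | $0=0 $1=9 $2=9 $3=5 $4=6 $5=5
PC=4  and  $5, $5, $4        | $0=0 $1=9 $2=9 $3=5 $4=6 $5=4
PC=5  bne  $0, $2, L9        | $0=0 $1=9 $2=9 $3=5 $4=6 $5=4  [TAKEN]
PC=6  xor  $4, $3, $1        | $0=0 $1=9 $2=9 $3=5 $4=12 $5=4
PC=9  xor  $4, $4, $3        | $0=0 $1=9 $2=9 $3=5 $4=9 $5=4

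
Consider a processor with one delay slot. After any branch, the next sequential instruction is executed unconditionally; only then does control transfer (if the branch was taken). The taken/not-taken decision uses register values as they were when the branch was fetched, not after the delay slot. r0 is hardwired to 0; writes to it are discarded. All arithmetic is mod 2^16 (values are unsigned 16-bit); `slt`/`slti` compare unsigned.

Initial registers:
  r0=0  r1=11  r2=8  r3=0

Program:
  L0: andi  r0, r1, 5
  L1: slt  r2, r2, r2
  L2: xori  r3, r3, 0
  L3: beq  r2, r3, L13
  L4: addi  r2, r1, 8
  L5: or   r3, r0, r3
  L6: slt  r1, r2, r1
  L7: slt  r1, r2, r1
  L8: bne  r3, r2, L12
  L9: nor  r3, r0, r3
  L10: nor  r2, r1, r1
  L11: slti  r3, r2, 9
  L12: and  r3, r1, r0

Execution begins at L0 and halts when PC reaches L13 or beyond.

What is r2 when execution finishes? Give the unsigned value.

  step pc=0: andi  r0, r1, 5  regs=(0,11,8,0)
  step pc=1: slt  r2, r2, r2  regs=(0,11,0,0)
  step pc=2: xori  r3, r3, 0  regs=(0,11,0,0)
  step pc=3: beq  r2, r3, L13  cond=T  regs=(0,11,0,0)
  step pc=4: addi  r2, r1, 8  regs=(0,11,19,0)

19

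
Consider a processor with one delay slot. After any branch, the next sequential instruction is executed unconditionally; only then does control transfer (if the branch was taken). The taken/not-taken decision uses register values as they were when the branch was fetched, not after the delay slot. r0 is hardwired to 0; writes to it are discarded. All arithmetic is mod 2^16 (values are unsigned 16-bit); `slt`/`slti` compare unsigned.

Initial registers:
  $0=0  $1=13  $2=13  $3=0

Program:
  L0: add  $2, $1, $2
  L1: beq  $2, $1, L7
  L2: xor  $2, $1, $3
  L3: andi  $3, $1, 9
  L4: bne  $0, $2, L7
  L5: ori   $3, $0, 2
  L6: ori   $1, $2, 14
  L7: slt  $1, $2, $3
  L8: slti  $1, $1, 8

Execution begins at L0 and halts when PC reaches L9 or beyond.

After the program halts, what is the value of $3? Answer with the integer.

2

  step pc=0: add  $2, $1, $2  regs=(0,13,26,0)
  step pc=1: beq  $2, $1, L7  cond=F  regs=(0,13,26,0)
  step pc=2: xor  $2, $1, $3  regs=(0,13,13,0)
  step pc=3: andi  $3, $1, 9  regs=(0,13,13,9)
  step pc=4: bne  $0, $2, L7  cond=T  regs=(0,13,13,9)
  step pc=5: ori   $3, $0, 2  regs=(0,13,13,2)
  step pc=7: slt  $1, $2, $3  regs=(0,0,13,2)
  step pc=8: slti  $1, $1, 8  regs=(0,1,13,2)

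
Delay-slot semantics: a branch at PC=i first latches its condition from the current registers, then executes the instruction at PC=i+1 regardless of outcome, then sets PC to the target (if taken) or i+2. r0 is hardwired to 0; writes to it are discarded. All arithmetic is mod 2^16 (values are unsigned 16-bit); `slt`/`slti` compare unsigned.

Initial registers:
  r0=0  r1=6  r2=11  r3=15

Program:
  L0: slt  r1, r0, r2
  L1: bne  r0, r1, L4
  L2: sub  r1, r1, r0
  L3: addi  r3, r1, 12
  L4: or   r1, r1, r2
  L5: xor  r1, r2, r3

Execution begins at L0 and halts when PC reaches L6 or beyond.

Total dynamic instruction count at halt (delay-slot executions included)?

5

  step pc=0: slt  r1, r0, r2  regs=(0,1,11,15)
  step pc=1: bne  r0, r1, L4  cond=T  regs=(0,1,11,15)
  step pc=2: sub  r1, r1, r0  regs=(0,1,11,15)
  step pc=4: or   r1, r1, r2  regs=(0,11,11,15)
  step pc=5: xor  r1, r2, r3  regs=(0,4,11,15)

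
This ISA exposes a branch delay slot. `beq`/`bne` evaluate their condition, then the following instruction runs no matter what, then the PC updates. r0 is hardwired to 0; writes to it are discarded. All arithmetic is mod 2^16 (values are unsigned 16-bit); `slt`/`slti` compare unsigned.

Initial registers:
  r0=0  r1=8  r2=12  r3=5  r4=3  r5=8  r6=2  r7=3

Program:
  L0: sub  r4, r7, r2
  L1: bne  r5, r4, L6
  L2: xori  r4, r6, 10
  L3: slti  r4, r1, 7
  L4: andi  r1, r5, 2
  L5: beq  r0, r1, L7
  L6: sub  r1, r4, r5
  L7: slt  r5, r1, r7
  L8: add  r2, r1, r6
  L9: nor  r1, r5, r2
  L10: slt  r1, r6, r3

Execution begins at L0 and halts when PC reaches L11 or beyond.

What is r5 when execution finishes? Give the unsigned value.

#0 sub  r4, r7, r2 ; 0/8/12/5/65527/8/2/3
#1 bne  r5, r4, L6 ; 0/8/12/5/65527/8/2/3 ; →target
#2 xori  r4, r6, 10 ; 0/8/12/5/8/8/2/3
#6 sub  r1, r4, r5 ; 0/0/12/5/8/8/2/3
#7 slt  r5, r1, r7 ; 0/0/12/5/8/1/2/3
#8 add  r2, r1, r6 ; 0/0/2/5/8/1/2/3
#9 nor  r1, r5, r2 ; 0/65532/2/5/8/1/2/3
#10 slt  r1, r6, r3 ; 0/1/2/5/8/1/2/3

1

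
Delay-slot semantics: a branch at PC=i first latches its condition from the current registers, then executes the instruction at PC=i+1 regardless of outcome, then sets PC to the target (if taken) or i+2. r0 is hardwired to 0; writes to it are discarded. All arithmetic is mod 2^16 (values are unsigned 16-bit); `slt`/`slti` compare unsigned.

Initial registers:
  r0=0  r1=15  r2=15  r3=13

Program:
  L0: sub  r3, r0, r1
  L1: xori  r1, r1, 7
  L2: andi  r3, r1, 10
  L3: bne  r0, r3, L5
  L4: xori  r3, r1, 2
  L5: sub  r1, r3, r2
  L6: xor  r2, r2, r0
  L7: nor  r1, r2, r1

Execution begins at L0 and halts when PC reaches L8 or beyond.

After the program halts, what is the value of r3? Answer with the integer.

PC=0  sub  r3, r0, r1        | r0=0 r1=15 r2=15 r3=65521
PC=1  xori  r1, r1, 7        | r0=0 r1=8 r2=15 r3=65521
PC=2  andi  r3, r1, 10       | r0=0 r1=8 r2=15 r3=8
PC=3  bne  r0, r3, L5        | r0=0 r1=8 r2=15 r3=8  [TAKEN]
PC=4  xori  r3, r1, 2        | r0=0 r1=8 r2=15 r3=10
PC=5  sub  r1, r3, r2        | r0=0 r1=65531 r2=15 r3=10
PC=6  xor  r2, r2, r0        | r0=0 r1=65531 r2=15 r3=10
PC=7  nor  r1, r2, r1        | r0=0 r1=0 r2=15 r3=10

10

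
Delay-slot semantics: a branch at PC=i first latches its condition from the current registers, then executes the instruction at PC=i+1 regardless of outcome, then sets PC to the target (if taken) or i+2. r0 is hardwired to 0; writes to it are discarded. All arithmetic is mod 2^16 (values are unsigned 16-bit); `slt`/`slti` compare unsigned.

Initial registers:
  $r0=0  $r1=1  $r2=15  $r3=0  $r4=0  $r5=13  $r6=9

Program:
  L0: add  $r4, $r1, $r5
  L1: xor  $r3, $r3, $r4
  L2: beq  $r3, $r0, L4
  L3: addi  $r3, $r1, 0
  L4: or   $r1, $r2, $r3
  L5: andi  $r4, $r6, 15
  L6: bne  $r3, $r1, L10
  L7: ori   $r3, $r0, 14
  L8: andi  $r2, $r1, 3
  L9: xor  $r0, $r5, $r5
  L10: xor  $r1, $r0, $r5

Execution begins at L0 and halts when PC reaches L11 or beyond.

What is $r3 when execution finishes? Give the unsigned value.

[0] add  $r4, $r1, $r5  →  {$r0:0, $r1:1, $r2:15, $r3:0, $r4:14, $r5:13, $r6:9}
[1] xor  $r3, $r3, $r4  →  {$r0:0, $r1:1, $r2:15, $r3:14, $r4:14, $r5:13, $r6:9}
[2] beq  $r3, $r0, L4  →  {$r0:0, $r1:1, $r2:15, $r3:14, $r4:14, $r5:13, $r6:9}  ⟨branch fallthrough⟩
[3] addi  $r3, $r1, 0  →  {$r0:0, $r1:1, $r2:15, $r3:1, $r4:14, $r5:13, $r6:9}
[4] or   $r1, $r2, $r3  →  {$r0:0, $r1:15, $r2:15, $r3:1, $r4:14, $r5:13, $r6:9}
[5] andi  $r4, $r6, 15  →  {$r0:0, $r1:15, $r2:15, $r3:1, $r4:9, $r5:13, $r6:9}
[6] bne  $r3, $r1, L10  →  {$r0:0, $r1:15, $r2:15, $r3:1, $r4:9, $r5:13, $r6:9}  ⟨branch taken⟩
[7] ori   $r3, $r0, 14  →  {$r0:0, $r1:15, $r2:15, $r3:14, $r4:9, $r5:13, $r6:9}
[10] xor  $r1, $r0, $r5  →  {$r0:0, $r1:13, $r2:15, $r3:14, $r4:9, $r5:13, $r6:9}

14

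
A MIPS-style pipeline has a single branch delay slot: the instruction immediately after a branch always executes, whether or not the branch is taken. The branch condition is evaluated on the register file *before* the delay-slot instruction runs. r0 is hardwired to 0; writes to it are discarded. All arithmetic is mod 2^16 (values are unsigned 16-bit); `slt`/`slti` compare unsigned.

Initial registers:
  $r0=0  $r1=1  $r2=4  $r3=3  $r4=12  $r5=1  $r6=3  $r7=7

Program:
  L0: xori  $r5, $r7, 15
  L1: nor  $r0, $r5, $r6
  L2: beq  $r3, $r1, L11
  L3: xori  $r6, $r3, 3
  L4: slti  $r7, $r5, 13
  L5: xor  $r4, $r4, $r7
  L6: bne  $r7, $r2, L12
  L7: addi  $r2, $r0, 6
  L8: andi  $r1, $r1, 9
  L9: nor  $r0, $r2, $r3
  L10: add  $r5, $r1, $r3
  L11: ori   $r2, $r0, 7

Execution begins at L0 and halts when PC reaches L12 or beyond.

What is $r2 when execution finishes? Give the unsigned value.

[0] xori  $r5, $r7, 15  →  {$r0:0, $r1:1, $r2:4, $r3:3, $r4:12, $r5:8, $r6:3, $r7:7}
[1] nor  $r0, $r5, $r6  →  {$r0:0, $r1:1, $r2:4, $r3:3, $r4:12, $r5:8, $r6:3, $r7:7}
[2] beq  $r3, $r1, L11  →  {$r0:0, $r1:1, $r2:4, $r3:3, $r4:12, $r5:8, $r6:3, $r7:7}  ⟨branch fallthrough⟩
[3] xori  $r6, $r3, 3  →  {$r0:0, $r1:1, $r2:4, $r3:3, $r4:12, $r5:8, $r6:0, $r7:7}
[4] slti  $r7, $r5, 13  →  {$r0:0, $r1:1, $r2:4, $r3:3, $r4:12, $r5:8, $r6:0, $r7:1}
[5] xor  $r4, $r4, $r7  →  {$r0:0, $r1:1, $r2:4, $r3:3, $r4:13, $r5:8, $r6:0, $r7:1}
[6] bne  $r7, $r2, L12  →  {$r0:0, $r1:1, $r2:4, $r3:3, $r4:13, $r5:8, $r6:0, $r7:1}  ⟨branch taken⟩
[7] addi  $r2, $r0, 6  →  {$r0:0, $r1:1, $r2:6, $r3:3, $r4:13, $r5:8, $r6:0, $r7:1}

6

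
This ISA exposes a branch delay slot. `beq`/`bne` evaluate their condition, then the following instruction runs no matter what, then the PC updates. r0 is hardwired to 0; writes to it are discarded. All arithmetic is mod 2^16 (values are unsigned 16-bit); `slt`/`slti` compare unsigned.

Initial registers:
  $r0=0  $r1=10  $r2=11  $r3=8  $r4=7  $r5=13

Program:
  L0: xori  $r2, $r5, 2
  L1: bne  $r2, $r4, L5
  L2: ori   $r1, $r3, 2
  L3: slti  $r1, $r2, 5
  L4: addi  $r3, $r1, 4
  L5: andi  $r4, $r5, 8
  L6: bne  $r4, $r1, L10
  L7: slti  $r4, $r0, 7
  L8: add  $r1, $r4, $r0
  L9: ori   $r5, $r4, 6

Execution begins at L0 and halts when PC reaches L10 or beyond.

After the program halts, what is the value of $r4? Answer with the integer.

1

PC=0  xori  $r2, $r5, 2      | $r0=0 $r1=10 $r2=15 $r3=8 $r4=7 $r5=13
PC=1  bne  $r2, $r4, L5      | $r0=0 $r1=10 $r2=15 $r3=8 $r4=7 $r5=13  [TAKEN]
PC=2  ori   $r1, $r3, 2      | $r0=0 $r1=10 $r2=15 $r3=8 $r4=7 $r5=13
PC=5  andi  $r4, $r5, 8      | $r0=0 $r1=10 $r2=15 $r3=8 $r4=8 $r5=13
PC=6  bne  $r4, $r1, L10     | $r0=0 $r1=10 $r2=15 $r3=8 $r4=8 $r5=13  [TAKEN]
PC=7  slti  $r4, $r0, 7      | $r0=0 $r1=10 $r2=15 $r3=8 $r4=1 $r5=13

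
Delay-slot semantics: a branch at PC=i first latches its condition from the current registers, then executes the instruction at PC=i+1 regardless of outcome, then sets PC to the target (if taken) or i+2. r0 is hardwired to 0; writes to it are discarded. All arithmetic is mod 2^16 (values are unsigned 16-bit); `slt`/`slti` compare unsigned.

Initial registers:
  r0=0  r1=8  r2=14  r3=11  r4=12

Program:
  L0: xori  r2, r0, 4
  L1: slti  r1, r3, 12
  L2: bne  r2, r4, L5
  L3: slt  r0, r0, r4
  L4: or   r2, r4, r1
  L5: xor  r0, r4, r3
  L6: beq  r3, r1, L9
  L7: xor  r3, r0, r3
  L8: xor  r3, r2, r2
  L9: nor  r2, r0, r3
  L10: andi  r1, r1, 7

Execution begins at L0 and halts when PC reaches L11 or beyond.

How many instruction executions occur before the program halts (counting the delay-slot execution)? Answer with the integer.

10

#0 xori  r2, r0, 4 ; 0/8/4/11/12
#1 slti  r1, r3, 12 ; 0/1/4/11/12
#2 bne  r2, r4, L5 ; 0/1/4/11/12 ; →target
#3 slt  r0, r0, r4 ; 0/1/4/11/12
#5 xor  r0, r4, r3 ; 0/1/4/11/12
#6 beq  r3, r1, L9 ; 0/1/4/11/12 ; →fallthru
#7 xor  r3, r0, r3 ; 0/1/4/11/12
#8 xor  r3, r2, r2 ; 0/1/4/0/12
#9 nor  r2, r0, r3 ; 0/1/65535/0/12
#10 andi  r1, r1, 7 ; 0/1/65535/0/12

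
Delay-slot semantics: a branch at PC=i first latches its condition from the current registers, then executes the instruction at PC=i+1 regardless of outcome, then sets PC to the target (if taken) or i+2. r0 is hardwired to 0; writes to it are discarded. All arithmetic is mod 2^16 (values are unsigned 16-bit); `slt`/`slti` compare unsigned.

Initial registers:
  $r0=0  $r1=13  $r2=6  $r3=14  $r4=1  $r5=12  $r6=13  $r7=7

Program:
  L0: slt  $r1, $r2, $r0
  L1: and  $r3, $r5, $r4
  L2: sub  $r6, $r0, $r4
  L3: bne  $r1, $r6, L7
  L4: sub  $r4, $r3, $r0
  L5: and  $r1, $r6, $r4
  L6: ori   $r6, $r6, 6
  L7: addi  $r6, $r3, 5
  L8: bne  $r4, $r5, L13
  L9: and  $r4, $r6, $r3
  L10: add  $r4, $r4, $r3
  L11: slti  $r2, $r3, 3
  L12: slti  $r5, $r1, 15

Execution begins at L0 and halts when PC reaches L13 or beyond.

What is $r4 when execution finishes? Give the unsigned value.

0

  step pc=0: slt  $r1, $r2, $r0  regs=(0,0,6,14,1,12,13,7)
  step pc=1: and  $r3, $r5, $r4  regs=(0,0,6,0,1,12,13,7)
  step pc=2: sub  $r6, $r0, $r4  regs=(0,0,6,0,1,12,65535,7)
  step pc=3: bne  $r1, $r6, L7  cond=T  regs=(0,0,6,0,1,12,65535,7)
  step pc=4: sub  $r4, $r3, $r0  regs=(0,0,6,0,0,12,65535,7)
  step pc=7: addi  $r6, $r3, 5  regs=(0,0,6,0,0,12,5,7)
  step pc=8: bne  $r4, $r5, L13  cond=T  regs=(0,0,6,0,0,12,5,7)
  step pc=9: and  $r4, $r6, $r3  regs=(0,0,6,0,0,12,5,7)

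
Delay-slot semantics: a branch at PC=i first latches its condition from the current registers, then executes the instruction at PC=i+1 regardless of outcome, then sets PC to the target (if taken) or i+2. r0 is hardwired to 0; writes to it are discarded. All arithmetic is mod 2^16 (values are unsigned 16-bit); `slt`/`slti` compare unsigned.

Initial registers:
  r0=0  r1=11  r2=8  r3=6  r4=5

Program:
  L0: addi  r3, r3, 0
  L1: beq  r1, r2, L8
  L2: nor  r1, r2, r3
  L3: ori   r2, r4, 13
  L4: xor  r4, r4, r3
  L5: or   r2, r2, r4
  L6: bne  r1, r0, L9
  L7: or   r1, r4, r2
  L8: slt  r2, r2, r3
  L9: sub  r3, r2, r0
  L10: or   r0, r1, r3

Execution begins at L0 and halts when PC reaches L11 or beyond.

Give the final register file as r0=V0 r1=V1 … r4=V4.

PC=0  addi  r3, r3, 0        | r0=0 r1=11 r2=8 r3=6 r4=5
PC=1  beq  r1, r2, L8        | r0=0 r1=11 r2=8 r3=6 r4=5  [not taken]
PC=2  nor  r1, r2, r3        | r0=0 r1=65521 r2=8 r3=6 r4=5
PC=3  ori   r2, r4, 13       | r0=0 r1=65521 r2=13 r3=6 r4=5
PC=4  xor  r4, r4, r3        | r0=0 r1=65521 r2=13 r3=6 r4=3
PC=5  or   r2, r2, r4        | r0=0 r1=65521 r2=15 r3=6 r4=3
PC=6  bne  r1, r0, L9        | r0=0 r1=65521 r2=15 r3=6 r4=3  [TAKEN]
PC=7  or   r1, r4, r2        | r0=0 r1=15 r2=15 r3=6 r4=3
PC=9  sub  r3, r2, r0        | r0=0 r1=15 r2=15 r3=15 r4=3
PC=10 or   r0, r1, r3        | r0=0 r1=15 r2=15 r3=15 r4=3

r0=0 r1=15 r2=15 r3=15 r4=3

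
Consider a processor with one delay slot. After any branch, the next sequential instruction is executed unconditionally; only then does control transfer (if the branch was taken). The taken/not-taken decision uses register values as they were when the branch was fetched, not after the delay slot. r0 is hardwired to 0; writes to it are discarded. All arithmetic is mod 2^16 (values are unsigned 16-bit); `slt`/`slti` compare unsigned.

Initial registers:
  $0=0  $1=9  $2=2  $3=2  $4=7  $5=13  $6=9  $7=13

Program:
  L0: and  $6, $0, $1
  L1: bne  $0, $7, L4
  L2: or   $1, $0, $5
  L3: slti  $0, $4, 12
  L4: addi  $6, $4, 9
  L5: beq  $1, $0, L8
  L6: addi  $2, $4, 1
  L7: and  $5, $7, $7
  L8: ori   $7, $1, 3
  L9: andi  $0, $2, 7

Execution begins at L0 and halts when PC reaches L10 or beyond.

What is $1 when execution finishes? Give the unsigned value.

13

PC=0  and  $6, $0, $1        | $0=0 $1=9 $2=2 $3=2 $4=7 $5=13 $6=0 $7=13
PC=1  bne  $0, $7, L4        | $0=0 $1=9 $2=2 $3=2 $4=7 $5=13 $6=0 $7=13  [TAKEN]
PC=2  or   $1, $0, $5        | $0=0 $1=13 $2=2 $3=2 $4=7 $5=13 $6=0 $7=13
PC=4  addi  $6, $4, 9        | $0=0 $1=13 $2=2 $3=2 $4=7 $5=13 $6=16 $7=13
PC=5  beq  $1, $0, L8        | $0=0 $1=13 $2=2 $3=2 $4=7 $5=13 $6=16 $7=13  [not taken]
PC=6  addi  $2, $4, 1        | $0=0 $1=13 $2=8 $3=2 $4=7 $5=13 $6=16 $7=13
PC=7  and  $5, $7, $7        | $0=0 $1=13 $2=8 $3=2 $4=7 $5=13 $6=16 $7=13
PC=8  ori   $7, $1, 3        | $0=0 $1=13 $2=8 $3=2 $4=7 $5=13 $6=16 $7=15
PC=9  andi  $0, $2, 7        | $0=0 $1=13 $2=8 $3=2 $4=7 $5=13 $6=16 $7=15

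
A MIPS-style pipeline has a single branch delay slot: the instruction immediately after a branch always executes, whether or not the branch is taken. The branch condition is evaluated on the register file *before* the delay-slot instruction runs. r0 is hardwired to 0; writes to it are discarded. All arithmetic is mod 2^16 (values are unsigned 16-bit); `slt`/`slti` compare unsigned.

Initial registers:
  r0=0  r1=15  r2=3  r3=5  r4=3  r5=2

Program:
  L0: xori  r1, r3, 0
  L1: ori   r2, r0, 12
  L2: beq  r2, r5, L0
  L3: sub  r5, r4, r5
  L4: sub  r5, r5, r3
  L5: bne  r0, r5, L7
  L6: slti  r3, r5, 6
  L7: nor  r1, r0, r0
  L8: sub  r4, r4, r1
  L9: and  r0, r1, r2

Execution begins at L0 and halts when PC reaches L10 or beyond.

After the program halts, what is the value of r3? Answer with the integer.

[0] xori  r1, r3, 0  →  {r0:0, r1:5, r2:3, r3:5, r4:3, r5:2}
[1] ori   r2, r0, 12  →  {r0:0, r1:5, r2:12, r3:5, r4:3, r5:2}
[2] beq  r2, r5, L0  →  {r0:0, r1:5, r2:12, r3:5, r4:3, r5:2}  ⟨branch fallthrough⟩
[3] sub  r5, r4, r5  →  {r0:0, r1:5, r2:12, r3:5, r4:3, r5:1}
[4] sub  r5, r5, r3  →  {r0:0, r1:5, r2:12, r3:5, r4:3, r5:65532}
[5] bne  r0, r5, L7  →  {r0:0, r1:5, r2:12, r3:5, r4:3, r5:65532}  ⟨branch taken⟩
[6] slti  r3, r5, 6  →  {r0:0, r1:5, r2:12, r3:0, r4:3, r5:65532}
[7] nor  r1, r0, r0  →  {r0:0, r1:65535, r2:12, r3:0, r4:3, r5:65532}
[8] sub  r4, r4, r1  →  {r0:0, r1:65535, r2:12, r3:0, r4:4, r5:65532}
[9] and  r0, r1, r2  →  {r0:0, r1:65535, r2:12, r3:0, r4:4, r5:65532}

0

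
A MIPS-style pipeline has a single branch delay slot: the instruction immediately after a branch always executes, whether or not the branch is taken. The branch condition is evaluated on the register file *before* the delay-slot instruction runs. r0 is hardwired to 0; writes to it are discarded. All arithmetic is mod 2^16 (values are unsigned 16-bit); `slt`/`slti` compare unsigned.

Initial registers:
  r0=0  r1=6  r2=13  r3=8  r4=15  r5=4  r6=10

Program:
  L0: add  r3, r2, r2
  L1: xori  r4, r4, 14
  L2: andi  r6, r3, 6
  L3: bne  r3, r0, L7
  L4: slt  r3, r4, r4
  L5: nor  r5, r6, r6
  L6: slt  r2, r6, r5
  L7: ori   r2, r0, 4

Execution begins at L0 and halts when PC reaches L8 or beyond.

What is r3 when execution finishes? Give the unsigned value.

  step pc=0: add  r3, r2, r2  regs=(0,6,13,26,15,4,10)
  step pc=1: xori  r4, r4, 14  regs=(0,6,13,26,1,4,10)
  step pc=2: andi  r6, r3, 6  regs=(0,6,13,26,1,4,2)
  step pc=3: bne  r3, r0, L7  cond=T  regs=(0,6,13,26,1,4,2)
  step pc=4: slt  r3, r4, r4  regs=(0,6,13,0,1,4,2)
  step pc=7: ori   r2, r0, 4  regs=(0,6,4,0,1,4,2)

0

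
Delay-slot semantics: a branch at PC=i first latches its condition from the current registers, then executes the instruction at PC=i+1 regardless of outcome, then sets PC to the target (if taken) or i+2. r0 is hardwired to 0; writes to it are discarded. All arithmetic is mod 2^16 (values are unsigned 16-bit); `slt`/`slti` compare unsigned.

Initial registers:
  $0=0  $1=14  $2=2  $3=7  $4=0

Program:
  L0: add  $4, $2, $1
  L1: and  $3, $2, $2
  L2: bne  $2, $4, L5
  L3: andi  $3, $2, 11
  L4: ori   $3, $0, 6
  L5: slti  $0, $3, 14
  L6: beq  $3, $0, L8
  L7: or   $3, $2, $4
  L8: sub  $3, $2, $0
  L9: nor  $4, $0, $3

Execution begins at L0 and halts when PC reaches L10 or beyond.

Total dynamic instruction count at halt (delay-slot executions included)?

9

#0 add  $4, $2, $1 ; 0/14/2/7/16
#1 and  $3, $2, $2 ; 0/14/2/2/16
#2 bne  $2, $4, L5 ; 0/14/2/2/16 ; →target
#3 andi  $3, $2, 11 ; 0/14/2/2/16
#5 slti  $0, $3, 14 ; 0/14/2/2/16
#6 beq  $3, $0, L8 ; 0/14/2/2/16 ; →fallthru
#7 or   $3, $2, $4 ; 0/14/2/18/16
#8 sub  $3, $2, $0 ; 0/14/2/2/16
#9 nor  $4, $0, $3 ; 0/14/2/2/65533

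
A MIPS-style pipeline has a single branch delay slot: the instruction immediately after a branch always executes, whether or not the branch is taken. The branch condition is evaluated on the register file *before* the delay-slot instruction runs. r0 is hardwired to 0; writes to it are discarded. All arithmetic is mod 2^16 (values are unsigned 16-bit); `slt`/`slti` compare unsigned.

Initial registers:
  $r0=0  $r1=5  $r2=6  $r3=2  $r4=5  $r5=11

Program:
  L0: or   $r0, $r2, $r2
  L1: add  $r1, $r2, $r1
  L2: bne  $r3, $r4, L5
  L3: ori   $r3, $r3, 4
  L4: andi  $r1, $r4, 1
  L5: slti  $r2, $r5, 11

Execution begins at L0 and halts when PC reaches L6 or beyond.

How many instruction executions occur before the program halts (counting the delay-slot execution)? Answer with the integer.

5

#0 or   $r0, $r2, $r2 ; 0/5/6/2/5/11
#1 add  $r1, $r2, $r1 ; 0/11/6/2/5/11
#2 bne  $r3, $r4, L5 ; 0/11/6/2/5/11 ; →target
#3 ori   $r3, $r3, 4 ; 0/11/6/6/5/11
#5 slti  $r2, $r5, 11 ; 0/11/0/6/5/11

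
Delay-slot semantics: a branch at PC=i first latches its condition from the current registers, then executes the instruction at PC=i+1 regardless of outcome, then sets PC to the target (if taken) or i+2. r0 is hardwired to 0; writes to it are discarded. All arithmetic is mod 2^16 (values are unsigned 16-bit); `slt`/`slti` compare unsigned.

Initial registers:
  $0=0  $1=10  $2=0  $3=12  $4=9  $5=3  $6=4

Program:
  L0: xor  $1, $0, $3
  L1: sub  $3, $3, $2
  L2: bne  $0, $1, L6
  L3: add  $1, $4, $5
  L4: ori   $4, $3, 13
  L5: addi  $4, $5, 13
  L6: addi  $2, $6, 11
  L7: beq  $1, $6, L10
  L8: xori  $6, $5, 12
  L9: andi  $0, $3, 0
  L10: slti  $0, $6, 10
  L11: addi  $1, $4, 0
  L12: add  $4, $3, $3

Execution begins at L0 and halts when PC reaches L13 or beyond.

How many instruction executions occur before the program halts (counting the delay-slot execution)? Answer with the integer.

#0 xor  $1, $0, $3 ; 0/12/0/12/9/3/4
#1 sub  $3, $3, $2 ; 0/12/0/12/9/3/4
#2 bne  $0, $1, L6 ; 0/12/0/12/9/3/4 ; →target
#3 add  $1, $4, $5 ; 0/12/0/12/9/3/4
#6 addi  $2, $6, 11 ; 0/12/15/12/9/3/4
#7 beq  $1, $6, L10 ; 0/12/15/12/9/3/4 ; →fallthru
#8 xori  $6, $5, 12 ; 0/12/15/12/9/3/15
#9 andi  $0, $3, 0 ; 0/12/15/12/9/3/15
#10 slti  $0, $6, 10 ; 0/12/15/12/9/3/15
#11 addi  $1, $4, 0 ; 0/9/15/12/9/3/15
#12 add  $4, $3, $3 ; 0/9/15/12/24/3/15

11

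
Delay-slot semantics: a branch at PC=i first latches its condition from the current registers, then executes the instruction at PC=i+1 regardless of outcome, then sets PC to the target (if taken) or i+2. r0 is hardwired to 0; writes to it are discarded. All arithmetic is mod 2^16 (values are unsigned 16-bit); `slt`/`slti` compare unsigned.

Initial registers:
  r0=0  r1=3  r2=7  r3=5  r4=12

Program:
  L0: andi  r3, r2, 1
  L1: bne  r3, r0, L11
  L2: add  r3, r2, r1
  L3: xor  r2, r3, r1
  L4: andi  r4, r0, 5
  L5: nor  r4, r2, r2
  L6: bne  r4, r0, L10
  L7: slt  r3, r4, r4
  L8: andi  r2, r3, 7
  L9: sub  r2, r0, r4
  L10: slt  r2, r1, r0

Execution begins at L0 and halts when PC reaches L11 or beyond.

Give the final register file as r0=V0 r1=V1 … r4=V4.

  step pc=0: andi  r3, r2, 1  regs=(0,3,7,1,12)
  step pc=1: bne  r3, r0, L11  cond=T  regs=(0,3,7,1,12)
  step pc=2: add  r3, r2, r1  regs=(0,3,7,10,12)

r0=0 r1=3 r2=7 r3=10 r4=12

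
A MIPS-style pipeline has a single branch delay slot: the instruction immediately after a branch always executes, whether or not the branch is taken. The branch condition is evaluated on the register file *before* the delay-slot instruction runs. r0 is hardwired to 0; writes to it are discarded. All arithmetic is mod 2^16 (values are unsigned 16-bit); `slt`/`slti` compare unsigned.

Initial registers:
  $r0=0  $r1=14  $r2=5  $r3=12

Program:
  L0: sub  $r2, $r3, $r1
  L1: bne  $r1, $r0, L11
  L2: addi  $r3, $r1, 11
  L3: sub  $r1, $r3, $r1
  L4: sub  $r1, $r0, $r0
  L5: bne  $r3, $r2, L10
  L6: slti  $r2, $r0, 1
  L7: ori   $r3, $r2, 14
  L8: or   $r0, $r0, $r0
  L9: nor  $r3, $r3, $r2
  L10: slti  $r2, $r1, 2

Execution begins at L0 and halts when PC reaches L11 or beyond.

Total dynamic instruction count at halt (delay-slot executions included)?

PC=0  sub  $r2, $r3, $r1     | $r0=0 $r1=14 $r2=65534 $r3=12
PC=1  bne  $r1, $r0, L11     | $r0=0 $r1=14 $r2=65534 $r3=12  [TAKEN]
PC=2  addi  $r3, $r1, 11     | $r0=0 $r1=14 $r2=65534 $r3=25

3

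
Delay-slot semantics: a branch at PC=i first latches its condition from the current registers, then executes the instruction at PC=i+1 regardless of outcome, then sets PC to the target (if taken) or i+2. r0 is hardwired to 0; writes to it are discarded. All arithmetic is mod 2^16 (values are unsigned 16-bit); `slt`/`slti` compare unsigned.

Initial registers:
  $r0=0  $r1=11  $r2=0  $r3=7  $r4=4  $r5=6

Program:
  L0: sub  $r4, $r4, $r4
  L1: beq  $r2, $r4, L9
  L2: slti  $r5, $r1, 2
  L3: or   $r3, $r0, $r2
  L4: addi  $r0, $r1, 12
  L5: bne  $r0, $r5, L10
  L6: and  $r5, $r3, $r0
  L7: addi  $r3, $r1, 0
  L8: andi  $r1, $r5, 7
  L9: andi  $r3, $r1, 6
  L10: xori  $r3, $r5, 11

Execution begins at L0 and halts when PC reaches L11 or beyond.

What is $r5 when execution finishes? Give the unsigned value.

0

#0 sub  $r4, $r4, $r4 ; 0/11/0/7/0/6
#1 beq  $r2, $r4, L9 ; 0/11/0/7/0/6 ; →target
#2 slti  $r5, $r1, 2 ; 0/11/0/7/0/0
#9 andi  $r3, $r1, 6 ; 0/11/0/2/0/0
#10 xori  $r3, $r5, 11 ; 0/11/0/11/0/0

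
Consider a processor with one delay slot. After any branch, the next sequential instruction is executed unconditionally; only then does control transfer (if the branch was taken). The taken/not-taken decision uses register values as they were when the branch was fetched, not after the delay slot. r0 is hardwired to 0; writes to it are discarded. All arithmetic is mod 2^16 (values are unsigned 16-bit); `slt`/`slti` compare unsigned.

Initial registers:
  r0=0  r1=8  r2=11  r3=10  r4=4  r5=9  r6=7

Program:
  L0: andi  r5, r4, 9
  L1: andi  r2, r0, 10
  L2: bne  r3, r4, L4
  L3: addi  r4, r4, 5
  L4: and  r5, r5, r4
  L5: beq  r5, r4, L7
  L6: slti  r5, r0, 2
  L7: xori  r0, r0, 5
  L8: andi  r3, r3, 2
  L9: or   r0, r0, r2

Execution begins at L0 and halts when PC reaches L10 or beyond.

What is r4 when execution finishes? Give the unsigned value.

#0 andi  r5, r4, 9 ; 0/8/11/10/4/0/7
#1 andi  r2, r0, 10 ; 0/8/0/10/4/0/7
#2 bne  r3, r4, L4 ; 0/8/0/10/4/0/7 ; →target
#3 addi  r4, r4, 5 ; 0/8/0/10/9/0/7
#4 and  r5, r5, r4 ; 0/8/0/10/9/0/7
#5 beq  r5, r4, L7 ; 0/8/0/10/9/0/7 ; →fallthru
#6 slti  r5, r0, 2 ; 0/8/0/10/9/1/7
#7 xori  r0, r0, 5 ; 0/8/0/10/9/1/7
#8 andi  r3, r3, 2 ; 0/8/0/2/9/1/7
#9 or   r0, r0, r2 ; 0/8/0/2/9/1/7

9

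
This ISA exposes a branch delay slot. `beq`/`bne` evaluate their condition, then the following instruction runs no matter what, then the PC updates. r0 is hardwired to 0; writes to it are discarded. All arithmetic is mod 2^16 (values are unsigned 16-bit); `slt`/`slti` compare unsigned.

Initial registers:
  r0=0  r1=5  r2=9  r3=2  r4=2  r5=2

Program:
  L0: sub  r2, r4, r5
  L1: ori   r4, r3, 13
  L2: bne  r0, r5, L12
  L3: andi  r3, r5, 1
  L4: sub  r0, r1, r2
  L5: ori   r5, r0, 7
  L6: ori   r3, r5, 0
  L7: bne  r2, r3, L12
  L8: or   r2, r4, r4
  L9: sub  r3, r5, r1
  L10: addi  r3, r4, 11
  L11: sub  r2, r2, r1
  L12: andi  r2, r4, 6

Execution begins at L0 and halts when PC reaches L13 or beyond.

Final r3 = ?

[0] sub  r2, r4, r5  →  {r0:0, r1:5, r2:0, r3:2, r4:2, r5:2}
[1] ori   r4, r3, 13  →  {r0:0, r1:5, r2:0, r3:2, r4:15, r5:2}
[2] bne  r0, r5, L12  →  {r0:0, r1:5, r2:0, r3:2, r4:15, r5:2}  ⟨branch taken⟩
[3] andi  r3, r5, 1  →  {r0:0, r1:5, r2:0, r3:0, r4:15, r5:2}
[12] andi  r2, r4, 6  →  {r0:0, r1:5, r2:6, r3:0, r4:15, r5:2}

0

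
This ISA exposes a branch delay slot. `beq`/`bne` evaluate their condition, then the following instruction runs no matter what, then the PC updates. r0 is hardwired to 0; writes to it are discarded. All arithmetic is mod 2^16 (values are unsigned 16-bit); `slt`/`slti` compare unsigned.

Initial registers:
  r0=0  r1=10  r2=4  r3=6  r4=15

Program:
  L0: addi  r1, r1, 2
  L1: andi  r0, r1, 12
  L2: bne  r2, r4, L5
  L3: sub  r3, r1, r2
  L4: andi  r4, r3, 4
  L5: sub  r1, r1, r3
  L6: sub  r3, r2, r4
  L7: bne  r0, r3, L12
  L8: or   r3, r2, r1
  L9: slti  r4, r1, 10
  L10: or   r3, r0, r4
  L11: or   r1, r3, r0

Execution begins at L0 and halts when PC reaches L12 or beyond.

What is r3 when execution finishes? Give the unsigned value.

4

  step pc=0: addi  r1, r1, 2  regs=(0,12,4,6,15)
  step pc=1: andi  r0, r1, 12  regs=(0,12,4,6,15)
  step pc=2: bne  r2, r4, L5  cond=T  regs=(0,12,4,6,15)
  step pc=3: sub  r3, r1, r2  regs=(0,12,4,8,15)
  step pc=5: sub  r1, r1, r3  regs=(0,4,4,8,15)
  step pc=6: sub  r3, r2, r4  regs=(0,4,4,65525,15)
  step pc=7: bne  r0, r3, L12  cond=T  regs=(0,4,4,65525,15)
  step pc=8: or   r3, r2, r1  regs=(0,4,4,4,15)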